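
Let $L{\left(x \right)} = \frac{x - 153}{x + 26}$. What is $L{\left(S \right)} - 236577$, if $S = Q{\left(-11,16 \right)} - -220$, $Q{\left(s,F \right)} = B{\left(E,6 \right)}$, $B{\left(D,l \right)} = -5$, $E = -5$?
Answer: $- \frac{57014995}{241} \approx -2.3658 \cdot 10^{5}$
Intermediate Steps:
$Q{\left(s,F \right)} = -5$
$S = 215$ ($S = -5 - -220 = -5 + 220 = 215$)
$L{\left(x \right)} = \frac{-153 + x}{26 + x}$
$L{\left(S \right)} - 236577 = \frac{-153 + 215}{26 + 215} - 236577 = \frac{1}{241} \cdot 62 - 236577 = \frac{62}{241} - 236577 = - \frac{57014995}{241}$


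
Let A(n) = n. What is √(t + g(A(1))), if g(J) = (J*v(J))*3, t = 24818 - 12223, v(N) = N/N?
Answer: √12598 ≈ 112.24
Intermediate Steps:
v(N) = 1
t = 12595
g(J) = 3*J (g(J) = (J*1)*3 = J*3 = 3*J)
√(t + g(A(1))) = √(12595 + 3*1) = √(12595 + 3) = √12598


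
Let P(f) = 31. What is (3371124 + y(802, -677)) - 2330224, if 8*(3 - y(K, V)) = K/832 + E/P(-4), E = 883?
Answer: 107387500945/103168 ≈ 1.0409e+6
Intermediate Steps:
y(K, V) = -139/248 - K/6656 (y(K, V) = 3 - (K/832 + 883/31)/8 = 3 - (883/31 + K/832)/8 = 3 + (-883/248 - K/6656) = -139/248 - K/6656)
(3371124 + y(802, -677)) - 2330224 = (3371124 + (-139/248 - 1/6656*802)) - 2330224 = (3371124 + (-139/248 - 401/3328)) - 2330224 = (3371124 - 70255/103168) - 2330224 = 347792050577/103168 - 2330224 = 107387500945/103168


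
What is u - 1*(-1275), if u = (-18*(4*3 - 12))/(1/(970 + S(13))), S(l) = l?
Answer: 1275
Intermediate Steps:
u = 0 (u = (-18*(4*3 - 12))/(1/(970 + 13)) = (-18*(12 - 12))/(1/983) = (-18*0)/(1/983) = 0*983 = 0)
u - 1*(-1275) = 0 - 1*(-1275) = 0 + 1275 = 1275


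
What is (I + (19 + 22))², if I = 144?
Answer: 34225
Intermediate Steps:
(I + (19 + 22))² = (144 + (19 + 22))² = (144 + 41)² = 185² = 34225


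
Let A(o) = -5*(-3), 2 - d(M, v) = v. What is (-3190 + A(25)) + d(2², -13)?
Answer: -3160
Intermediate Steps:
d(M, v) = 2 - v
A(o) = 15
(-3190 + A(25)) + d(2², -13) = (-3190 + 15) + (2 - 1*(-13)) = -3175 + (2 + 13) = -3175 + 15 = -3160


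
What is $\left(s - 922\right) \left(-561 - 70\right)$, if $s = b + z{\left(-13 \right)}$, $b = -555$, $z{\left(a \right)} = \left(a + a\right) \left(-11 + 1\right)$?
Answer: $767927$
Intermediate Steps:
$z{\left(a \right)} = - 20 a$ ($z{\left(a \right)} = 2 a \left(-10\right) = - 20 a$)
$s = -295$ ($s = -555 - -260 = -555 + 260 = -295$)
$\left(s - 922\right) \left(-561 - 70\right) = \left(-295 - 922\right) \left(-561 - 70\right) = - 1217 \left(-561 - 70\right) = \left(-1217\right) \left(-631\right) = 767927$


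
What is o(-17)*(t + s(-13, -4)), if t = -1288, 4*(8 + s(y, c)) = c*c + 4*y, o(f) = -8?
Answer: 10440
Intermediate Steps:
s(y, c) = -8 + y + c²/4 (s(y, c) = -8 + (c*c + 4*y)/4 = -8 + (c² + 4*y)/4 = -8 + (y + c²/4) = -8 + y + c²/4)
o(-17)*(t + s(-13, -4)) = -8*(-1288 + (-8 - 13 + (¼)*(-4)²)) = -8*(-1288 + (-8 - 13 + (¼)*16)) = -8*(-1288 + (-8 - 13 + 4)) = -8*(-1288 - 17) = -8*(-1305) = 10440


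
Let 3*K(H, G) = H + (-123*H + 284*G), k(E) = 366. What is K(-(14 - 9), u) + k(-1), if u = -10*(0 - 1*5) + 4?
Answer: 17044/3 ≈ 5681.3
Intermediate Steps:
u = 54 (u = -10*(0 - 5) + 4 = -10*(-5) + 4 = 50 + 4 = 54)
K(H, G) = -122*H/3 + 284*G/3 (K(H, G) = (H + (-123*H + 284*G))/3 = (-122*H + 284*G)/3 = -122*H/3 + 284*G/3)
K(-(14 - 9), u) + k(-1) = (-(-122)*(14 - 9)/3 + (284/3)*54) + 366 = (-(-122)*5/3 + 5112) + 366 = (-122/3*(-5) + 5112) + 366 = (610/3 + 5112) + 366 = 15946/3 + 366 = 17044/3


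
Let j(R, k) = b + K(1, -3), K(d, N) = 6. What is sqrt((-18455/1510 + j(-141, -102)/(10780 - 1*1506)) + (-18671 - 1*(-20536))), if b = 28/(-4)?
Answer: 2*sqrt(227086590158738)/700187 ≈ 43.044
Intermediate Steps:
b = -7 (b = -1/4*28 = -7)
j(R, k) = -1 (j(R, k) = -7 + 6 = -1)
sqrt((-18455/1510 + j(-141, -102)/(10780 - 1*1506)) + (-18671 - 1*(-20536))) = sqrt((-18455/1510 - 1/(10780 - 1*1506)) + (-18671 - 1*(-20536))) = sqrt((-18455*1/1510 - 1/(10780 - 1506)) + (-18671 + 20536)) = sqrt((-3691/302 - 1/9274) + 1865) = sqrt(-8557659/700187 + 1865) = sqrt(1297291096/700187) = 2*sqrt(227086590158738)/700187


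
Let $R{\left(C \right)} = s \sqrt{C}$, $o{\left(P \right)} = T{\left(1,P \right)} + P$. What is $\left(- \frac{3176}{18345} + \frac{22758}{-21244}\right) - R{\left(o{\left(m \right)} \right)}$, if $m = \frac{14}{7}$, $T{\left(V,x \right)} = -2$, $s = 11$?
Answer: $- \frac{242483227}{194860590} \approx -1.2444$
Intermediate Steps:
$m = 2$ ($m = 14 \cdot \frac{1}{7} = 2$)
$o{\left(P \right)} = -2 + P$
$R{\left(C \right)} = 11 \sqrt{C}$
$\left(- \frac{3176}{18345} + \frac{22758}{-21244}\right) - R{\left(o{\left(m \right)} \right)} = \left(- \frac{3176}{18345} + \frac{22758}{-21244}\right) - 11 \sqrt{-2 + 2} = \left(\left(-3176\right) \frac{1}{18345} + 22758 \left(- \frac{1}{21244}\right)\right) - 11 \sqrt{0} = \left(- \frac{3176}{18345} - \frac{11379}{10622}\right) - 11 \cdot 0 = - \frac{242483227}{194860590} - 0 = - \frac{242483227}{194860590} + 0 = - \frac{242483227}{194860590}$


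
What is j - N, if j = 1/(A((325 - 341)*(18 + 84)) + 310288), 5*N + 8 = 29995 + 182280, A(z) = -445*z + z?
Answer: -219674269227/5174480 ≈ -42453.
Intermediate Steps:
A(z) = -444*z
N = 212267/5 (N = -8/5 + (29995 + 182280)/5 = -8/5 + (⅕)*212275 = -8/5 + 42455 = 212267/5 ≈ 42453.)
j = 1/1034896 (j = 1/(-444*(325 - 341)*(18 + 84) + 310288) = 1/(-(-7104)*102 + 310288) = 1/(-444*(-1632) + 310288) = 1/(724608 + 310288) = 1/1034896 ≈ 9.6628e-7)
j - N = 1/1034896 - 1*212267/5 = 1/1034896 - 212267/5 = -219674269227/5174480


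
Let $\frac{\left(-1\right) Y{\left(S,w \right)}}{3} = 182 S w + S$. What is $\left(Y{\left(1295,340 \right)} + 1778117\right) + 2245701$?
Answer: $-236383867$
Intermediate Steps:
$Y{\left(S,w \right)} = - 3 S - 546 S w$ ($Y{\left(S,w \right)} = - 3 \left(182 S w + S\right) = - 3 \left(S + 182 S w\right) = - 3 S - 546 S w$)
$\left(Y{\left(1295,340 \right)} + 1778117\right) + 2245701 = \left(\left(-3\right) 1295 \left(1 + 182 \cdot 340\right) + 1778117\right) + 2245701 = \left(\left(-3\right) 1295 \left(1 + 61880\right) + 1778117\right) + 2245701 = \left(\left(-3\right) 1295 \cdot 61881 + 1778117\right) + 2245701 = \left(-240407685 + 1778117\right) + 2245701 = -238629568 + 2245701 = -236383867$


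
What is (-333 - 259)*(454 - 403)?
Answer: -30192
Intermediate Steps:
(-333 - 259)*(454 - 403) = -592*51 = -30192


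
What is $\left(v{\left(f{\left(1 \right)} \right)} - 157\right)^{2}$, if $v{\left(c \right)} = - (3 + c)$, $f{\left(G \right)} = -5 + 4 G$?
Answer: $25281$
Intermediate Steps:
$v{\left(c \right)} = -3 - c$
$\left(v{\left(f{\left(1 \right)} \right)} - 157\right)^{2} = \left(\left(-3 - \left(-5 + 4 \cdot 1\right)\right) - 157\right)^{2} = \left(\left(-3 - \left(-5 + 4\right)\right) - 157\right)^{2} = \left(\left(-3 - -1\right) - 157\right)^{2} = \left(\left(-3 + 1\right) - 157\right)^{2} = \left(-2 - 157\right)^{2} = \left(-159\right)^{2} = 25281$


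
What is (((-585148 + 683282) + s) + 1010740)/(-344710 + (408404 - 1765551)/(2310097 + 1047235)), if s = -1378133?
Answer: 27393692636/35069917299 ≈ 0.78112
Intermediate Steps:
(((-585148 + 683282) + s) + 1010740)/(-344710 + (408404 - 1765551)/(2310097 + 1047235)) = (((-585148 + 683282) - 1378133) + 1010740)/(-344710 + (408404 - 1765551)/(2310097 + 1047235)) = ((98134 - 1378133) + 1010740)/(-344710 - 1357147/3357332) = (-1279999 + 1010740)/(-344710 - 1357147*1/3357332) = -269259/(-344710 - 123377/305212) = -269259/(-105209751897/305212) = -269259*(-305212/105209751897) = 27393692636/35069917299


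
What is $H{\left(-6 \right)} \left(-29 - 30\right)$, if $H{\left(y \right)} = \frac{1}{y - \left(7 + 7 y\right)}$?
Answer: $- \frac{59}{29} \approx -2.0345$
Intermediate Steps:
$H{\left(y \right)} = \frac{1}{-7 - 6 y}$ ($H{\left(y \right)} = \frac{1}{y - \left(7 + 7 y\right)} = \frac{1}{-7 - 6 y}$)
$H{\left(-6 \right)} \left(-29 - 30\right) = - \frac{1}{7 + 6 \left(-6\right)} \left(-29 - 30\right) = - \frac{1}{7 - 36} \left(-59\right) = - \frac{1}{-29} \left(-59\right) = \left(-1\right) \left(- \frac{1}{29}\right) \left(-59\right) = \frac{1}{29} \left(-59\right) = - \frac{59}{29}$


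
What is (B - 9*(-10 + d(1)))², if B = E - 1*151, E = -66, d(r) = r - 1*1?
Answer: 16129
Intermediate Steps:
d(r) = -1 + r (d(r) = r - 1 = -1 + r)
B = -217 (B = -66 - 1*151 = -66 - 151 = -217)
(B - 9*(-10 + d(1)))² = (-217 - 9*(-10 + (-1 + 1)))² = (-217 - 9*(-10 + 0))² = (-217 - 9*(-10))² = (-217 + 90)² = (-127)² = 16129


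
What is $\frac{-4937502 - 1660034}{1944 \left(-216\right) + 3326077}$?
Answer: $- \frac{6597536}{2906173} \approx -2.2702$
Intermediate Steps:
$\frac{-4937502 - 1660034}{1944 \left(-216\right) + 3326077} = - \frac{6597536}{-419904 + 3326077} = - \frac{6597536}{2906173}$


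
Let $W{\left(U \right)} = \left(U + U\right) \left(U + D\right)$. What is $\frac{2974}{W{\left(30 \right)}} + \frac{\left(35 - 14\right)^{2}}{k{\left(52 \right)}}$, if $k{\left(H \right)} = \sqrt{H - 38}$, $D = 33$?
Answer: $\frac{1487}{1890} + \frac{63 \sqrt{14}}{2} \approx 118.65$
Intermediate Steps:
$W{\left(U \right)} = 2 U \left(33 + U\right)$ ($W{\left(U \right)} = \left(U + U\right) \left(U + 33\right) = 2 U \left(33 + U\right)$)
$k{\left(H \right)} = \sqrt{-38 + H}$
$\frac{2974}{W{\left(30 \right)}} + \frac{\left(35 - 14\right)^{2}}{k{\left(52 \right)}} = \frac{2974}{2 \cdot 30 \left(33 + 30\right)} + \frac{\left(35 - 14\right)^{2}}{\sqrt{-38 + 52}} = \frac{2974}{2 \cdot 30 \cdot 63} + \frac{21^{2}}{\sqrt{14}} = \frac{2974}{3780} + 441 \frac{\sqrt{14}}{14} = 2974 \cdot \frac{1}{3780} + \frac{63 \sqrt{14}}{2} = \frac{1487}{1890} + \frac{63 \sqrt{14}}{2}$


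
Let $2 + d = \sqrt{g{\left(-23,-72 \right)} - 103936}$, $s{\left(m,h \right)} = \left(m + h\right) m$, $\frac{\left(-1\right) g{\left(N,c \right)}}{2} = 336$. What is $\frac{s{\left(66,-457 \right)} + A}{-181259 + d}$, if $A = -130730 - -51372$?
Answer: $\frac{19062131804}{32855654729} + \frac{420656 i \sqrt{6538}}{32855654729} \approx 0.58018 + 0.0010352 i$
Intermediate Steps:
$g{\left(N,c \right)} = -672$ ($g{\left(N,c \right)} = \left(-2\right) 336 = -672$)
$s{\left(m,h \right)} = m \left(h + m\right)$ ($s{\left(m,h \right)} = \left(h + m\right) m = m \left(h + m\right)$)
$d = -2 + 4 i \sqrt{6538}$ ($d = -2 + \sqrt{-672 - 103936} = -2 + \sqrt{-104608} = -2 + 4 i \sqrt{6538} \approx -2.0 + 323.43 i$)
$A = -79358$ ($A = -130730 + 51372 = -79358$)
$\frac{s{\left(66,-457 \right)} + A}{-181259 + d} = \frac{66 \left(-457 + 66\right) - 79358}{-181259 - \left(2 - 4 i \sqrt{6538}\right)} = \frac{66 \left(-391\right) - 79358}{-181261 + 4 i \sqrt{6538}} = \frac{-25806 - 79358}{-181261 + 4 i \sqrt{6538}} = - \frac{105164}{-181261 + 4 i \sqrt{6538}}$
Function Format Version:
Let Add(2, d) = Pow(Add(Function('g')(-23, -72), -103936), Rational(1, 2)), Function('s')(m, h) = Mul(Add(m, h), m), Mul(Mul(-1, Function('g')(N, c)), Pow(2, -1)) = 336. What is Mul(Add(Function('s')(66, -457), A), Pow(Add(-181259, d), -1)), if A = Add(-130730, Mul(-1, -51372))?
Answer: Add(Rational(19062131804, 32855654729), Mul(Rational(420656, 32855654729), I, Pow(6538, Rational(1, 2)))) ≈ Add(0.58018, Mul(0.0010352, I))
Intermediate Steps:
Function('g')(N, c) = -672 (Function('g')(N, c) = Mul(-2, 336) = -672)
Function('s')(m, h) = Mul(m, Add(h, m)) (Function('s')(m, h) = Mul(Add(h, m), m) = Mul(m, Add(h, m)))
d = Add(-2, Mul(4, I, Pow(6538, Rational(1, 2)))) (d = Add(-2, Pow(Add(-672, -103936), Rational(1, 2))) = Add(-2, Pow(-104608, Rational(1, 2))) = Add(-2, Mul(4, I, Pow(6538, Rational(1, 2)))) ≈ Add(-2.0000, Mul(323.43, I)))
A = -79358 (A = Add(-130730, 51372) = -79358)
Mul(Add(Function('s')(66, -457), A), Pow(Add(-181259, d), -1)) = Mul(Add(Mul(66, Add(-457, 66)), -79358), Pow(Add(-181259, Add(-2, Mul(4, I, Pow(6538, Rational(1, 2))))), -1)) = Mul(Add(Mul(66, -391), -79358), Pow(Add(-181261, Mul(4, I, Pow(6538, Rational(1, 2)))), -1)) = Mul(Add(-25806, -79358), Pow(Add(-181261, Mul(4, I, Pow(6538, Rational(1, 2)))), -1)) = Mul(-105164, Pow(Add(-181261, Mul(4, I, Pow(6538, Rational(1, 2)))), -1))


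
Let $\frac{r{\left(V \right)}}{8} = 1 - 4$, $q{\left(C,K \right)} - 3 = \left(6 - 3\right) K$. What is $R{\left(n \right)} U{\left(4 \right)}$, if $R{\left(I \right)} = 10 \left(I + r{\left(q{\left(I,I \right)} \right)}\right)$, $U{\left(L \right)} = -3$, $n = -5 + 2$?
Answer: $810$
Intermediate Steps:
$n = -3$
$q{\left(C,K \right)} = 3 + 3 K$ ($q{\left(C,K \right)} = 3 + \left(6 - 3\right) K = 3 + 3 K$)
$r{\left(V \right)} = -24$ ($r{\left(V \right)} = 8 \left(1 - 4\right) = 8 \left(-3\right) = -24$)
$R{\left(I \right)} = -240 + 10 I$ ($R{\left(I \right)} = 10 \left(I - 24\right) = 10 \left(-24 + I\right) = -240 + 10 I$)
$R{\left(n \right)} U{\left(4 \right)} = \left(-240 + 10 \left(-3\right)\right) \left(-3\right) = \left(-240 - 30\right) \left(-3\right) = \left(-270\right) \left(-3\right) = 810$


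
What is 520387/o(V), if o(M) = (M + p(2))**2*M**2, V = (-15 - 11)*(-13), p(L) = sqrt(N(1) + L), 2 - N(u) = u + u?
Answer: 29726066601/745512620764808 - 520387*sqrt(2)/2205658641316 ≈ 3.9540e-5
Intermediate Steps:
N(u) = 2 - 2*u (N(u) = 2 - (u + u) = 2 - 2*u)
p(L) = sqrt(L) (p(L) = sqrt((2 - 2*1) + L) = sqrt((2 - 2) + L) = sqrt(0 + L) = sqrt(L))
V = 338 (V = -26*(-13) = 338)
o(M) = M**2*(M + sqrt(2))**2 (o(M) = (M + sqrt(2))**2*M**2 = M**2*(M + sqrt(2))**2)
520387/o(V) = 520387/((338**2*(338 + sqrt(2))**2)) = 520387/((114244*(338 + sqrt(2))**2)) = 520387*(1/(114244*(338 + sqrt(2))**2)) = 520387/(114244*(338 + sqrt(2))**2)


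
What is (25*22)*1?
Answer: 550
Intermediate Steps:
(25*22)*1 = 550*1 = 550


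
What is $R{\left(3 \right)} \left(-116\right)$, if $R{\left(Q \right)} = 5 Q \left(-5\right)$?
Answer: $8700$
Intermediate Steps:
$R{\left(Q \right)} = - 25 Q$
$R{\left(3 \right)} \left(-116\right) = \left(-25\right) 3 \left(-116\right) = \left(-75\right) \left(-116\right) = 8700$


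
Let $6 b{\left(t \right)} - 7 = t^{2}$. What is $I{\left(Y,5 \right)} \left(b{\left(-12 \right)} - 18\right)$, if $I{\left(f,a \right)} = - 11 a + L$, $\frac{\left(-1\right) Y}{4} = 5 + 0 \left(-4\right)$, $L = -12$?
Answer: $- \frac{2881}{6} \approx -480.17$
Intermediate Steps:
$Y = -20$ ($Y = - 4 \left(5 + 0 \left(-4\right)\right) = - 4 \left(5 + 0\right) = \left(-4\right) 5 = -20$)
$I{\left(f,a \right)} = -12 - 11 a$ ($I{\left(f,a \right)} = - 11 a - 12 = -12 - 11 a$)
$b{\left(t \right)} = \frac{7}{6} + \frac{t^{2}}{6}$
$I{\left(Y,5 \right)} \left(b{\left(-12 \right)} - 18\right) = \left(-12 - 55\right) \left(\left(\frac{7}{6} + \frac{\left(-12\right)^{2}}{6}\right) - 18\right) = \left(-12 - 55\right) \left(\left(\frac{7}{6} + \frac{1}{6} \cdot 144\right) - 18\right) = - 67 \left(\left(\frac{7}{6} + 24\right) - 18\right) = - 67 \left(\frac{151}{6} - 18\right) = \left(-67\right) \frac{43}{6} = - \frac{2881}{6}$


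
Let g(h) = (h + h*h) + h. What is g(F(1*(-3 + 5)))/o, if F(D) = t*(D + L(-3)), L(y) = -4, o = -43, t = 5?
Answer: -80/43 ≈ -1.8605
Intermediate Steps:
F(D) = -20 + 5*D (F(D) = 5*(D - 4) = 5*(-4 + D) = -20 + 5*D)
g(h) = h² + 2*h (g(h) = (h + h²) + h = h² + 2*h)
g(F(1*(-3 + 5)))/o = ((-20 + 5*(1*(-3 + 5)))*(2 + (-20 + 5*(1*(-3 + 5)))))/(-43) = ((-20 + 5*(1*2))*(2 + (-20 + 5*(1*2))))*(-1/43) = ((-20 + 5*2)*(2 + (-20 + 5*2)))*(-1/43) = ((-20 + 10)*(2 + (-20 + 10)))*(-1/43) = -10*(2 - 10)*(-1/43) = -10*(-8)*(-1/43) = 80*(-1/43) = -80/43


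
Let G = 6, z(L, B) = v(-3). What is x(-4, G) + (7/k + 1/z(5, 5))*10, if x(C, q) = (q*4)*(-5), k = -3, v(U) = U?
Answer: -440/3 ≈ -146.67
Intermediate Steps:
z(L, B) = -3
x(C, q) = -20*q (x(C, q) = (4*q)*(-5) = -20*q)
x(-4, G) + (7/k + 1/z(5, 5))*10 = -20*6 + (7/(-3) + 1/(-3))*10 = -120 + (7*(-1/3) + 1*(-1/3))*10 = -120 + (-7/3 - 1/3)*10 = -120 - 8/3*10 = -120 - 80/3 = -440/3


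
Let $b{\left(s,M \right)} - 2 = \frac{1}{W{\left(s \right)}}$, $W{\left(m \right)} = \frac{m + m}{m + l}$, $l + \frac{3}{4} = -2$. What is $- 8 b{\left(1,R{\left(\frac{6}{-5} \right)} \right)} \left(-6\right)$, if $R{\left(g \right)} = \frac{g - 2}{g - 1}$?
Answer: $54$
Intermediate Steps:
$l = - \frac{11}{4}$ ($l = - \frac{3}{4} - 2 = - \frac{11}{4} \approx -2.75$)
$R{\left(g \right)} = \frac{-2 + g}{-1 + g}$
$W{\left(m \right)} = \frac{2 m}{- \frac{11}{4} + m}$ ($W{\left(m \right)} = \frac{m + m}{m - \frac{11}{4}} = \frac{2 m}{- \frac{11}{4} + m}$)
$b{\left(s,M \right)} = 2 + \frac{-11 + 4 s}{8 s}$ ($b{\left(s,M \right)} = 2 + \frac{1}{8 s \frac{1}{-11 + 4 s}} = 2 + \frac{-11 + 4 s}{8 s}$)
$- 8 b{\left(1,R{\left(\frac{6}{-5} \right)} \right)} \left(-6\right) = - 8 \frac{-11 + 20 \cdot 1}{8 \cdot 1} \left(-6\right) = - 8 \cdot \frac{1}{8} \cdot 1 \left(-11 + 20\right) \left(-6\right) = - 8 \cdot \frac{1}{8} \cdot 1 \cdot 9 \left(-6\right) = \left(-8\right) \frac{9}{8} \left(-6\right) = \left(-9\right) \left(-6\right) = 54$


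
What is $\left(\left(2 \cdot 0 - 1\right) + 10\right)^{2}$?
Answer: $81$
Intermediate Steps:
$\left(\left(2 \cdot 0 - 1\right) + 10\right)^{2} = \left(\left(0 - 1\right) + 10\right)^{2} = \left(-1 + 10\right)^{2} = 9^{2} = 81$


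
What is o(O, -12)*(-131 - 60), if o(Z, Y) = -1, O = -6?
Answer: 191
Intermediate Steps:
o(O, -12)*(-131 - 60) = -(-131 - 60) = -1*(-191) = 191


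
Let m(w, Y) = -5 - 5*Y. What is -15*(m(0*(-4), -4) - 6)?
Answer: -135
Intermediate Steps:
-15*(m(0*(-4), -4) - 6) = -15*((-5 - 5*(-4)) - 6) = -15*((-5 + 20) - 6) = -15*(15 - 6) = -15*9 = -135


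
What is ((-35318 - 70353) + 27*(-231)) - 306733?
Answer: -418641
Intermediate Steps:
((-35318 - 70353) + 27*(-231)) - 306733 = (-105671 - 6237) - 306733 = -111908 - 306733 = -418641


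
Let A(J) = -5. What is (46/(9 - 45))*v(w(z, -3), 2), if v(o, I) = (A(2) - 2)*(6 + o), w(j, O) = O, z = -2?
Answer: 161/6 ≈ 26.833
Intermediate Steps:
v(o, I) = -42 - 7*o (v(o, I) = (-5 - 2)*(6 + o) = -7*(6 + o) = -42 - 7*o)
(46/(9 - 45))*v(w(z, -3), 2) = (46/(9 - 45))*(-42 - 7*(-3)) = (46/(-36))*(-42 + 21) = -1/36*46*(-21) = -23/18*(-21) = 161/6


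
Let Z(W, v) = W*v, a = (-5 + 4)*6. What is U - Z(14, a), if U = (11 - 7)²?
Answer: 100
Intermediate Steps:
a = -6 (a = -1*6 = -6)
U = 16 (U = 4² = 16)
U - Z(14, a) = 16 - 14*(-6) = 16 - 1*(-84) = 16 + 84 = 100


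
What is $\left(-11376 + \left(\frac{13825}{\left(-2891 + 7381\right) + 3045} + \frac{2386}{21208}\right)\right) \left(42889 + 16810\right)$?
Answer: $- \frac{986444327483553}{1452748} \approx -6.7902 \cdot 10^{8}$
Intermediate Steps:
$\left(-11376 + \left(\frac{13825}{\left(-2891 + 7381\right) + 3045} + \frac{2386}{21208}\right)\right) \left(42889 + 16810\right) = \left(-11376 + \left(\frac{13825}{4490 + 3045} + 2386 \cdot \frac{1}{21208}\right)\right) 59699 = \left(-11376 + \left(\frac{13825}{7535} + \frac{1193}{10604}\right)\right) 59699 = \left(-11376 + \left(13825 \cdot \frac{1}{7535} + \frac{1193}{10604}\right)\right) 59699 = \left(-11376 + \left(\frac{2765}{1507} + \frac{1193}{10604}\right)\right) 59699 = \left(-11376 + \frac{2828901}{1452748}\right) 59699 = \left(- \frac{16523632347}{1452748}\right) 59699 = - \frac{986444327483553}{1452748}$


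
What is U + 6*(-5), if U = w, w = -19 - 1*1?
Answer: -50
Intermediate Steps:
w = -20 (w = -19 - 1 = -20)
U = -20
U + 6*(-5) = -20 + 6*(-5) = -20 - 30 = -50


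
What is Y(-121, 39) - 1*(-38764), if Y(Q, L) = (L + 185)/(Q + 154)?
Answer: 1279436/33 ≈ 38771.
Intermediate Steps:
Y(Q, L) = (185 + L)/(154 + Q)
Y(-121, 39) - 1*(-38764) = (185 + 39)/(154 - 121) - 1*(-38764) = 224/33 + 38764 = 1279436/33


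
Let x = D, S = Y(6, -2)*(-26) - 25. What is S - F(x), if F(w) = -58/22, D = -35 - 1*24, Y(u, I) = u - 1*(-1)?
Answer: -2248/11 ≈ -204.36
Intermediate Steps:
Y(u, I) = 1 + u (Y(u, I) = u + 1 = 1 + u)
D = -59 (D = -35 - 24 = -59)
S = -207 (S = (1 + 6)*(-26) - 25 = 7*(-26) - 25 = -182 - 25 = -207)
x = -59
F(w) = -29/11 (F(w) = -58*1/22 = -29/11)
S - F(x) = -207 - 1*(-29/11) = -207 + 29/11 = -2248/11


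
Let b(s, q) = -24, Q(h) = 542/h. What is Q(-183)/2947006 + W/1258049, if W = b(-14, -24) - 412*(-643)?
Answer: 1519746058307/7217749628583 ≈ 0.21056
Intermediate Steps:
W = 264892 (W = -24 - 412*(-643) = -24 + 264916 = 264892)
Q(-183)/2947006 + W/1258049 = (542/(-183))/2947006 + 264892/1258049 = (542*(-1/183))*(1/2947006) + 264892*(1/1258049) = -542/183*1/2947006 + 5636/26767 = -271/269651049 + 5636/26767 = 1519746058307/7217749628583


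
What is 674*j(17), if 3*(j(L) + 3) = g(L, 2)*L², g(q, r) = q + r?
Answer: 3694868/3 ≈ 1.2316e+6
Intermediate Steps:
j(L) = -3 + L²*(2 + L)/3 (j(L) = -3 + ((L + 2)*L²)/3 = -3 + ((2 + L)*L²)/3 = -3 + (L²*(2 + L))/3 = -3 + L²*(2 + L)/3)
674*j(17) = 674*(-3 + (⅓)*17²*(2 + 17)) = 674*(-3 + (⅓)*289*19) = 674*(-3 + 5491/3) = 674*(5482/3) = 3694868/3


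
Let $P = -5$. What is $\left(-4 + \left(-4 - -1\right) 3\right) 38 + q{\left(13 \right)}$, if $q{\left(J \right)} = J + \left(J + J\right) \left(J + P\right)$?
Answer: $-273$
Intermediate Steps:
$q{\left(J \right)} = J + 2 J \left(-5 + J\right)$ ($q{\left(J \right)} = J + \left(J + J\right) \left(J - 5\right) = J + 2 J \left(-5 + J\right)$)
$\left(-4 + \left(-4 - -1\right) 3\right) 38 + q{\left(13 \right)} = \left(-4 + \left(-4 - -1\right) 3\right) 38 + 13 \left(-9 + 2 \cdot 13\right) = \left(-4 + \left(-4 + 1\right) 3\right) 38 + 13 \left(-9 + 26\right) = \left(-4 - 9\right) 38 + 13 \cdot 17 = \left(-4 - 9\right) 38 + 221 = \left(-13\right) 38 + 221 = -494 + 221 = -273$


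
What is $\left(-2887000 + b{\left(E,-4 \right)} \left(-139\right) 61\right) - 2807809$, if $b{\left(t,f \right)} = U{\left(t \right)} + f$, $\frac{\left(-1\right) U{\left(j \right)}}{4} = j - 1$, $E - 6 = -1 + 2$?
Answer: $-5457397$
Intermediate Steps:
$E = 7$ ($E = 6 + \left(-1 + 2\right) = 6 + 1 = 7$)
$U{\left(j \right)} = 4 - 4 j$ ($U{\left(j \right)} = - 4 \left(j - 1\right) = - 4 \left(-1 + j\right) = 4 - 4 j$)
$b{\left(t,f \right)} = 4 + f - 4 t$ ($b{\left(t,f \right)} = \left(4 - 4 t\right) + f = 4 + f - 4 t$)
$\left(-2887000 + b{\left(E,-4 \right)} \left(-139\right) 61\right) - 2807809 = \left(-2887000 + \left(4 - 4 - 28\right) \left(-139\right) 61\right) - 2807809 = \left(-2887000 + \left(-28\right) \left(-139\right) 61\right) - 2807809 = \left(-2887000 + 3892 \cdot 61\right) - 2807809 = \left(-2887000 + 237412\right) - 2807809 = -2649588 - 2807809 = -5457397$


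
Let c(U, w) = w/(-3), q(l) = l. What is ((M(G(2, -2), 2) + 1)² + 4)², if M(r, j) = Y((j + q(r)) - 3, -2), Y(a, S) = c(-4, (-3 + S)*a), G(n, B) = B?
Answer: 400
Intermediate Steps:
c(U, w) = -w/3 (c(U, w) = w*(-⅓) = -w/3)
Y(a, S) = -a*(-3 + S)/3 (Y(a, S) = -(-3 + S)*a/3 = -a*(-3 + S)/3)
M(r, j) = -5 + 5*j/3 + 5*r/3 (M(r, j) = ((j + r) - 3)*(3 - 1*(-2))/3 = (-3 + j + r)*(3 + 2)/3 = (⅓)*(-3 + j + r)*5 = -5 + 5*j/3 + 5*r/3)
((M(G(2, -2), 2) + 1)² + 4)² = (((-5 + (5/3)*2 + (5/3)*(-2)) + 1)² + 4)² = (((-5 + 10/3 - 10/3) + 1)² + 4)² = ((-5 + 1)² + 4)² = ((-4)² + 4)² = (16 + 4)² = 20² = 400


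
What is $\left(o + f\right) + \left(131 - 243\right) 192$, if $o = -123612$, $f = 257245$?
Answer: $112129$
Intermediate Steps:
$\left(o + f\right) + \left(131 - 243\right) 192 = \left(-123612 + 257245\right) + \left(131 - 243\right) 192 = 133633 - 21504 = 112129$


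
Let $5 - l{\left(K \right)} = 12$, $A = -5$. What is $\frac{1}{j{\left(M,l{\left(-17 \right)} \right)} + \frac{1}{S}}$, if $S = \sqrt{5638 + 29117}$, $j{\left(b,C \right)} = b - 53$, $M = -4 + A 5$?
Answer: $- \frac{2849910}{233692619} - \frac{\sqrt{34755}}{233692619} \approx -0.012196$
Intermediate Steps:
$l{\left(K \right)} = -7$ ($l{\left(K \right)} = 5 - 12 = -7$)
$M = -29$ ($M = -4 - 25 = -29$)
$j{\left(b,C \right)} = -53 + b$
$S = \sqrt{34755} \approx 186.43$
$\frac{1}{j{\left(M,l{\left(-17 \right)} \right)} + \frac{1}{S}} = \frac{1}{\left(-53 - 29\right) + \frac{1}{\sqrt{34755}}} = \frac{1}{-82 + \frac{\sqrt{34755}}{34755}}$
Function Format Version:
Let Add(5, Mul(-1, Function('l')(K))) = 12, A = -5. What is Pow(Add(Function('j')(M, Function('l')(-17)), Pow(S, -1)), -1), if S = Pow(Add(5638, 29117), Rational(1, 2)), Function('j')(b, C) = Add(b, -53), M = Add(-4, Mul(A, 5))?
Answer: Add(Rational(-2849910, 233692619), Mul(Rational(-1, 233692619), Pow(34755, Rational(1, 2)))) ≈ -0.012196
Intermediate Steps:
Function('l')(K) = -7 (Function('l')(K) = Add(5, Mul(-1, 12)) = Add(5, -12) = -7)
M = -29 (M = Add(-4, Mul(-5, 5)) = Add(-4, -25) = -29)
Function('j')(b, C) = Add(-53, b)
S = Pow(34755, Rational(1, 2)) ≈ 186.43
Pow(Add(Function('j')(M, Function('l')(-17)), Pow(S, -1)), -1) = Pow(Add(Add(-53, -29), Pow(Pow(34755, Rational(1, 2)), -1)), -1) = Pow(Add(-82, Mul(Rational(1, 34755), Pow(34755, Rational(1, 2)))), -1)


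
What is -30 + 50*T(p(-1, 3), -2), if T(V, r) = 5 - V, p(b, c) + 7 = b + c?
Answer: 470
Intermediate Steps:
p(b, c) = -7 + b + c (p(b, c) = -7 + (b + c) = -7 + b + c)
-30 + 50*T(p(-1, 3), -2) = -30 + 50*(5 - (-7 - 1 + 3)) = -30 + 50*(5 - 1*(-5)) = -30 + 50*(5 + 5) = -30 + 50*10 = -30 + 500 = 470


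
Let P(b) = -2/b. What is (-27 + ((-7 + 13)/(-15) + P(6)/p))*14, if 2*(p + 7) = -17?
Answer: -178234/465 ≈ -383.30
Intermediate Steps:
p = -31/2 (p = -7 + (½)*(-17) = -7 - 17/2 = -31/2 ≈ -15.500)
(-27 + ((-7 + 13)/(-15) + P(6)/p))*14 = (-27 + ((-7 + 13)/(-15) + (-2/6)/(-31/2)))*14 = (-27 + (6*(-1/15) - 2*⅙*(-2/31)))*14 = (-27 + (-⅖ - ⅓*(-2/31)))*14 = (-27 + (-⅖ + 2/93))*14 = (-27 - 176/465)*14 = -12731/465*14 = -178234/465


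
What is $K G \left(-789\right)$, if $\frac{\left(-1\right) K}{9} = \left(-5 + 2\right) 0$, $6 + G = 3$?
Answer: $0$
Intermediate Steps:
$G = -3$ ($G = -6 + 3 = -3$)
$K = 0$ ($K = - 9 \left(-5 + 2\right) 0 = - 9 \left(\left(-3\right) 0\right) = \left(-9\right) 0 = 0$)
$K G \left(-789\right) = 0 \left(-3\right) \left(-789\right) = 0 \left(-789\right) = 0$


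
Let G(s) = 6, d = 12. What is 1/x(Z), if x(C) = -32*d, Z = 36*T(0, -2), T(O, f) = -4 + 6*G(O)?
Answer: -1/384 ≈ -0.0026042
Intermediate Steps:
T(O, f) = 32 (T(O, f) = -4 + 6*6 = -4 + 36 = 32)
Z = 1152 (Z = 36*32 = 1152)
x(C) = -384 (x(C) = -32*12 = -384)
1/x(Z) = 1/(-384) = -1/384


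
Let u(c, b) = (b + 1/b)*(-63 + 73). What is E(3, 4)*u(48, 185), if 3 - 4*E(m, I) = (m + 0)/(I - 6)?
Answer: 154017/74 ≈ 2081.3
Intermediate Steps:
E(m, I) = ¾ - m/(4*(-6 + I)) (E(m, I) = ¾ - (m + 0)/(4*(I - 6)) = ¾ - m/(4*(-6 + I)))
u(c, b) = 10*b + 10/b (u(c, b) = (b + 1/b)*10 = 10*b + 10/b)
E(3, 4)*u(48, 185) = ((-18 - 1*3 + 3*4)/(4*(-6 + 4)))*(10*185 + 10/185) = ((¼)*(-18 - 3 + 12)/(-2))*(1850 + 10*(1/185)) = ((¼)*(-½)*(-9))*(1850 + 2/37) = (9/8)*(68452/37) = 154017/74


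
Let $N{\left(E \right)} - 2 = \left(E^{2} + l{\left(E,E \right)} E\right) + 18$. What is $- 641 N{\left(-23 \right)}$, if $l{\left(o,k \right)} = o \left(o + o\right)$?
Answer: $15246185$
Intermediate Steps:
$l{\left(o,k \right)} = 2 o^{2}$ ($l{\left(o,k \right)} = o 2 o = 2 o^{2}$)
$N{\left(E \right)} = 20 + E^{2} + 2 E^{3}$ ($N{\left(E \right)} = 2 + \left(\left(E^{2} + 2 E^{2} E\right) + 18\right) = 2 + \left(\left(E^{2} + 2 E^{3}\right) + 18\right) = 2 + \left(18 + E^{2} + 2 E^{3}\right) = 20 + E^{2} + 2 E^{3}$)
$- 641 N{\left(-23 \right)} = - 641 \left(20 + \left(-23\right)^{2} + 2 \left(-23\right)^{3}\right) = - 641 \left(20 + 529 + 2 \left(-12167\right)\right) = - 641 \left(20 + 529 - 24334\right) = \left(-641\right) \left(-23785\right) = 15246185$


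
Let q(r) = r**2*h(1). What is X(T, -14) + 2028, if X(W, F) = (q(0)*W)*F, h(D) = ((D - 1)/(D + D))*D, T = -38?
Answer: 2028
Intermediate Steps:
h(D) = -1/2 + D/2 (h(D) = ((-1 + D)/((2*D)))*D = ((-1 + D)*(1/(2*D)))*D = ((-1 + D)/(2*D))*D = -1/2 + D/2)
q(r) = 0 (q(r) = r**2*(-1/2 + (1/2)*1) = r**2*(-1/2 + 1/2) = r**2*0 = 0)
X(W, F) = 0 (X(W, F) = (0*W)*F = 0*F = 0)
X(T, -14) + 2028 = 0 + 2028 = 2028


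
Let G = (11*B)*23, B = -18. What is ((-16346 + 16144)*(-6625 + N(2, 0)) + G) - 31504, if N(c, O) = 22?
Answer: 1297748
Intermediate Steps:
G = -4554 (G = (11*(-18))*23 = -198*23 = -4554)
((-16346 + 16144)*(-6625 + N(2, 0)) + G) - 31504 = ((-16346 + 16144)*(-6625 + 22) - 4554) - 31504 = (-202*(-6603) - 4554) - 31504 = (1333806 - 4554) - 31504 = 1329252 - 31504 = 1297748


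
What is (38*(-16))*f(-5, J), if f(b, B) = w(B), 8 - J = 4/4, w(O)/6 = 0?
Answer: 0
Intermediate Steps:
w(O) = 0 (w(O) = 6*0 = 0)
J = 7 (J = 8 - 4/4 = 8 - 1*1 = 8 - 1 = 7)
f(b, B) = 0
(38*(-16))*f(-5, J) = (38*(-16))*0 = -608*0 = 0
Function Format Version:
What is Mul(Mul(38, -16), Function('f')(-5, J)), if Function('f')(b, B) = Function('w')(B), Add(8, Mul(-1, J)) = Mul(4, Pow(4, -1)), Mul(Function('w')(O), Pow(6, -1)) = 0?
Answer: 0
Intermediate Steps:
Function('w')(O) = 0 (Function('w')(O) = Mul(6, 0) = 0)
J = 7 (J = Add(8, Mul(-1, Mul(4, Pow(4, -1)))) = Add(8, Mul(-1, Mul(4, Rational(1, 4)))) = Add(8, Mul(-1, 1)) = Add(8, -1) = 7)
Function('f')(b, B) = 0
Mul(Mul(38, -16), Function('f')(-5, J)) = Mul(Mul(38, -16), 0) = Mul(-608, 0) = 0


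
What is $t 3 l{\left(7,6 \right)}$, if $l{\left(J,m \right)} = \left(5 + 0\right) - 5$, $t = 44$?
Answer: $0$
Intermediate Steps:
$l{\left(J,m \right)} = 0$ ($l{\left(J,m \right)} = 5 - 5 = 0$)
$t 3 l{\left(7,6 \right)} = 44 \cdot 3 \cdot 0 = 132 \cdot 0 = 0$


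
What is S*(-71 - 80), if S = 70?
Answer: -10570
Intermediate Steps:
S*(-71 - 80) = 70*(-71 - 80) = 70*(-151) = -10570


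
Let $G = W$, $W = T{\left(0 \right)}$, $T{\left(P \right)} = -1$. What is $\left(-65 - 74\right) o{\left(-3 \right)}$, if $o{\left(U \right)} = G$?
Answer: $139$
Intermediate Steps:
$W = -1$
$G = -1$
$o{\left(U \right)} = -1$
$\left(-65 - 74\right) o{\left(-3 \right)} = \left(-65 - 74\right) \left(-1\right) = \left(-139\right) \left(-1\right) = 139$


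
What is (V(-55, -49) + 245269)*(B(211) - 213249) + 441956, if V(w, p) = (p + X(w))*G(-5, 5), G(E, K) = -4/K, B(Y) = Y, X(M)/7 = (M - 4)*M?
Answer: -241940999098/5 ≈ -4.8388e+10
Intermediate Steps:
X(M) = 7*M*(-4 + M) (X(M) = 7*((M - 4)*M) = 7*((-4 + M)*M) = 7*(M*(-4 + M)) = 7*M*(-4 + M))
V(w, p) = -4*p/5 - 28*w*(-4 + w)/5 (V(w, p) = (p + 7*w*(-4 + w))*(-4/5) = -4*p/5 - 28*w*(-4 + w)/5)
(V(-55, -49) + 245269)*(B(211) - 213249) + 441956 = ((-4/5*(-49) - 28/5*(-55)*(-4 - 55)) + 245269)*(211 - 213249) + 441956 = ((196/5 - 28/5*(-55)*(-59)) + 245269)*(-213038) + 441956 = ((196/5 - 18172) + 245269)*(-213038) + 441956 = (-90664/5 + 245269)*(-213038) + 441956 = (1135681/5)*(-213038) + 441956 = -241943208878/5 + 441956 = -241940999098/5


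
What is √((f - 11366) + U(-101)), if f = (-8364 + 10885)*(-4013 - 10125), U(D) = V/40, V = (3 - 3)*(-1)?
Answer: 4*I*√2228329 ≈ 5971.0*I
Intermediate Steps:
V = 0 (V = 0*(-1) = 0)
U(D) = 0 (U(D) = 0/40 = 0*(1/40) = 0)
f = -35641898 (f = 2521*(-14138) = -35641898)
√((f - 11366) + U(-101)) = √((-35641898 - 11366) + 0) = √(-35653264 + 0) = √(-35653264) = 4*I*√2228329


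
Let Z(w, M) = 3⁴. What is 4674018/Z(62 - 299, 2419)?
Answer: 1558006/27 ≈ 57704.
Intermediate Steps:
Z(w, M) = 81
4674018/Z(62 - 299, 2419) = 4674018/81 = 4674018*(1/81) = 1558006/27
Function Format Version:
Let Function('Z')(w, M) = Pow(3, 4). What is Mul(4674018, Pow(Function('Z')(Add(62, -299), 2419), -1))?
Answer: Rational(1558006, 27) ≈ 57704.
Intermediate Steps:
Function('Z')(w, M) = 81
Mul(4674018, Pow(Function('Z')(Add(62, -299), 2419), -1)) = Mul(4674018, Pow(81, -1)) = Mul(4674018, Rational(1, 81)) = Rational(1558006, 27)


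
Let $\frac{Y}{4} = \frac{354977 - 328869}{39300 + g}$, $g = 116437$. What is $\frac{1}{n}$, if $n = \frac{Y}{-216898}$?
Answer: $- \frac{16889521913}{52216} \approx -3.2346 \cdot 10^{5}$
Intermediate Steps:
$Y = \frac{104432}{155737}$ ($Y = 4 \frac{354977 - 328869}{39300 + 116437} = 4 \cdot \frac{26108}{155737} = \frac{104432}{155737} \approx 0.67057$)
$n = - \frac{52216}{16889521913}$ ($n = \frac{104432}{155737 \left(-216898\right)} = \frac{104432}{155737} \left(- \frac{1}{216898}\right) = - \frac{52216}{16889521913} \approx -3.0916 \cdot 10^{-6}$)
$\frac{1}{n} = \frac{1}{- \frac{52216}{16889521913}} = - \frac{16889521913}{52216}$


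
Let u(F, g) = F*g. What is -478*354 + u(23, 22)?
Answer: -168706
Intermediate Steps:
-478*354 + u(23, 22) = -478*354 + 23*22 = -169212 + 506 = -168706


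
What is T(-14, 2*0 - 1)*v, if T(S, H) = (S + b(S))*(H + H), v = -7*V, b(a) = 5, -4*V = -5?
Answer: -315/2 ≈ -157.50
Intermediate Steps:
V = 5/4 (V = -1/4*(-5) = 5/4 ≈ 1.2500)
v = -35/4 (v = -7*5/4 = -35/4 ≈ -8.7500)
T(S, H) = 2*H*(5 + S) (T(S, H) = (S + 5)*(H + H) = (5 + S)*(2*H) = 2*H*(5 + S))
T(-14, 2*0 - 1)*v = (2*(2*0 - 1)*(5 - 14))*(-35/4) = (2*(0 - 1)*(-9))*(-35/4) = (2*(-1)*(-9))*(-35/4) = 18*(-35/4) = -315/2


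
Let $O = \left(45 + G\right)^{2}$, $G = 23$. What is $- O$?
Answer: $-4624$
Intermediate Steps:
$O = 4624$ ($O = \left(45 + 23\right)^{2} = 68^{2} = 4624$)
$- O = \left(-1\right) 4624 = -4624$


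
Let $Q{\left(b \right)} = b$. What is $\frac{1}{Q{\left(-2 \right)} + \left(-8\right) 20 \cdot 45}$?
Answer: $- \frac{1}{7202} \approx -0.00013885$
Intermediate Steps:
$\frac{1}{Q{\left(-2 \right)} + \left(-8\right) 20 \cdot 45} = \frac{1}{-2 + \left(-8\right) 20 \cdot 45} = \frac{1}{-2 - 7200} = \frac{1}{-7202} = - \frac{1}{7202}$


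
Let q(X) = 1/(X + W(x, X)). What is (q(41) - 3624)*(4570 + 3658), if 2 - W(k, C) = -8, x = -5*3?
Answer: -89454332/3 ≈ -2.9818e+7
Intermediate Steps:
x = -15
W(k, C) = 10 (W(k, C) = 2 - 1*(-8) = 2 + 8 = 10)
q(X) = 1/(10 + X) (q(X) = 1/(X + 10) = 1/(10 + X))
(q(41) - 3624)*(4570 + 3658) = (1/(10 + 41) - 3624)*(4570 + 3658) = (1/51 - 3624)*8228 = -184823/51*8228 = -89454332/3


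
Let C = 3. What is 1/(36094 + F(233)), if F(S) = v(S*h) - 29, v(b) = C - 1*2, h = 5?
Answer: 1/36066 ≈ 2.7727e-5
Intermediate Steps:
v(b) = 1 (v(b) = 3 - 1*2 = 3 - 2 = 1)
F(S) = -28 (F(S) = 1 - 29 = -28)
1/(36094 + F(233)) = 1/(36094 - 28) = 1/36066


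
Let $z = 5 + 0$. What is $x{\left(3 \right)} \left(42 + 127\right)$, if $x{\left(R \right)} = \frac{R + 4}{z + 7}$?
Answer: $\frac{1183}{12} \approx 98.583$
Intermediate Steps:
$z = 5$
$x{\left(R \right)} = \frac{1}{3} + \frac{R}{12}$ ($x{\left(R \right)} = \frac{R + 4}{5 + 7} = \frac{4 + R}{12} = \left(4 + R\right) \frac{1}{12} = \frac{1}{3} + \frac{R}{12}$)
$x{\left(3 \right)} \left(42 + 127\right) = \left(\frac{1}{3} + \frac{1}{12} \cdot 3\right) \left(42 + 127\right) = \left(\frac{1}{3} + \frac{1}{4}\right) 169 = \frac{7}{12} \cdot 169 = \frac{1183}{12}$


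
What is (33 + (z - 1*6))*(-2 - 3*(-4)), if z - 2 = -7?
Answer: 220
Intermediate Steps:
z = -5 (z = 2 - 7 = -5)
(33 + (z - 1*6))*(-2 - 3*(-4)) = (33 + (-5 - 1*6))*(-2 - 3*(-4)) = (33 + (-5 - 6))*(-2 + 12) = (33 - 11)*10 = 22*10 = 220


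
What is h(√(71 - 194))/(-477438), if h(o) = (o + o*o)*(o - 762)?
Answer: -31201/159146 + 295*I*√123/159146 ≈ -0.19605 + 0.020558*I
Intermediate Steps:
h(o) = (-762 + o)*(o + o²) (h(o) = (o + o²)*(-762 + o) = (-762 + o)*(o + o²))
h(√(71 - 194))/(-477438) = (√(71 - 194)*(-762 + (√(71 - 194))² - 761*√(71 - 194)))/(-477438) = (√(-123)*(-762 + (√(-123))² - 761*I*√123))*(-1/477438) = ((I*√123)*(-762 + (I*√123)² - 761*I*√123))*(-1/477438) = ((I*√123)*(-762 - 123 - 761*I*√123))*(-1/477438) = ((I*√123)*(-885 - 761*I*√123))*(-1/477438) = (I*√123*(-885 - 761*I*√123))*(-1/477438) = -I*√123*(-885 - 761*I*√123)/477438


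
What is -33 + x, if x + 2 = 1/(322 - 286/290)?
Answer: -1629000/46547 ≈ -34.997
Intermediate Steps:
x = -92949/46547 (x = -2 + 1/(322 - 286/290) = -2 + 1/(322 - 286*1/290) = -2 + 1/(322 - 143/145) = -2 + 1/(46547/145) = -2 + 145/46547 = -92949/46547 ≈ -1.9969)
-33 + x = -33 - 92949/46547 = -1629000/46547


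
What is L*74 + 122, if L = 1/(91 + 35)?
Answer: 7723/63 ≈ 122.59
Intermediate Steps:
L = 1/126 ≈ 0.0079365
L*74 + 122 = (1/126)*74 + 122 = 37/63 + 122 = 7723/63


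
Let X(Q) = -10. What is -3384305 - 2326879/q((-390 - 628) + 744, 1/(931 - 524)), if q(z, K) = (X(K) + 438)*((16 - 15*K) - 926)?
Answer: -536495258538147/158524780 ≈ -3.3843e+6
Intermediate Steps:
q(z, K) = -389480 - 6420*K (q(z, K) = (-10 + 438)*((16 - 15*K) - 926) = 428*(-910 - 15*K) = -389480 - 6420*K)
-3384305 - 2326879/q((-390 - 628) + 744, 1/(931 - 524)) = -3384305 - 2326879/(-389480 - 6420/(931 - 524)) = -3384305 - 2326879/(-389480 - 6420/407) = -3384305 - 2326879/(-158524780/407) = -3384305 - 2326879*(-407)/158524780 = -3384305 - 1*(-947039753/158524780) = -3384305 + 947039753/158524780 = -536495258538147/158524780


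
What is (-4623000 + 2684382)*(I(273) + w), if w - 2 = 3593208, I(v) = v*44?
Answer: -6989148263196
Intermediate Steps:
I(v) = 44*v
w = 3593210 (w = 2 + 3593208 = 3593210)
(-4623000 + 2684382)*(I(273) + w) = (-4623000 + 2684382)*(44*273 + 3593210) = -1938618*(12012 + 3593210) = -1938618*3605222 = -6989148263196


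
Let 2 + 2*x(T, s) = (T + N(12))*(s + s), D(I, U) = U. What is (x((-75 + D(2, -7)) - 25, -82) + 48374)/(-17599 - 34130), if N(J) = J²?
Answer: -15113/17243 ≈ -0.87647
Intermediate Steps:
x(T, s) = -1 + s*(144 + T) (x(T, s) = -1 + ((T + 12²)*(s + s))/2 = -1 + ((T + 144)*(2*s))/2 = -1 + ((144 + T)*(2*s))/2 = -1 + (2*s*(144 + T))/2 = -1 + s*(144 + T))
(x((-75 + D(2, -7)) - 25, -82) + 48374)/(-17599 - 34130) = ((-1 + 144*(-82) + ((-75 - 7) - 25)*(-82)) + 48374)/(-17599 - 34130) = ((-1 - 11808 + (-82 - 25)*(-82)) + 48374)/(-51729) = ((-1 - 11808 - 107*(-82)) + 48374)*(-1/51729) = ((-1 - 11808 + 8774) + 48374)*(-1/51729) = (-3035 + 48374)*(-1/51729) = 45339*(-1/51729) = -15113/17243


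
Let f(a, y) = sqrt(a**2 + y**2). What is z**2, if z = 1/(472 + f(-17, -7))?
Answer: 111561/24741111458 - 3068*sqrt(2)/12370555729 ≈ 4.1584e-6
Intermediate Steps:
z = 1/(472 + 13*sqrt(2)) (z = 1/(472 + sqrt((-17)**2 + (-7)**2)) = 1/(472 + sqrt(289 + 49)) = 1/(472 + sqrt(338)) = 1/(472 + 13*sqrt(2)) ≈ 0.0020392)
z**2 = (236/111223 - 13*sqrt(2)/222446)**2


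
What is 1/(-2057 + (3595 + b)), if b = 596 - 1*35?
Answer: 1/2099 ≈ 0.00047642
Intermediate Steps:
b = 561 (b = 596 - 35 = 561)
1/(-2057 + (3595 + b)) = 1/(-2057 + (3595 + 561)) = 1/(-2057 + 4156) = 1/2099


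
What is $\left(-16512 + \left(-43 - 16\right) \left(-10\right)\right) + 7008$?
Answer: $-8914$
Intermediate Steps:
$\left(-16512 + \left(-43 - 16\right) \left(-10\right)\right) + 7008 = \left(-16512 - -590\right) + 7008 = \left(-16512 + 590\right) + 7008 = -15922 + 7008 = -8914$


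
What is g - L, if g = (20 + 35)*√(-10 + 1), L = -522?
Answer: 522 + 165*I ≈ 522.0 + 165.0*I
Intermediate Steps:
g = 165*I (g = 55*√(-9) = 55*(3*I) = 165*I ≈ 165.0*I)
g - L = 165*I - 1*(-522) = 165*I + 522 = 522 + 165*I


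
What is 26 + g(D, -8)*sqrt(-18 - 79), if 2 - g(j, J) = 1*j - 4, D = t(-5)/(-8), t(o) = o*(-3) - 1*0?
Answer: 26 + 63*I*sqrt(97)/8 ≈ 26.0 + 77.56*I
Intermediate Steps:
t(o) = -3*o (t(o) = -3*o + 0 = -3*o)
D = -15/8 (D = -3*(-5)/(-8) = 15*(-1/8) = -15/8 ≈ -1.8750)
g(j, J) = 6 - j (g(j, J) = 2 - (1*j - 4) = 2 - (j - 4) = 2 - (-4 + j) = 2 + (4 - j) = 6 - j)
26 + g(D, -8)*sqrt(-18 - 79) = 26 + (6 - 1*(-15/8))*sqrt(-18 - 79) = 26 + (6 + 15/8)*sqrt(-97) = 26 + 63*(I*sqrt(97))/8 = 26 + 63*I*sqrt(97)/8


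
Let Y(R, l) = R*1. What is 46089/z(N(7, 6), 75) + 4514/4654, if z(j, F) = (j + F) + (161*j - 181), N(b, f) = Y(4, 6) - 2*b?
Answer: -103353521/4016402 ≈ -25.733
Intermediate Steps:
Y(R, l) = R
N(b, f) = 4 - 2*b
z(j, F) = -181 + F + 162*j (z(j, F) = (F + j) + (-181 + 161*j) = -181 + F + 162*j)
46089/z(N(7, 6), 75) + 4514/4654 = 46089/(-181 + 75 + 162*(4 - 2*7)) + 4514/4654 = 46089/(-181 + 75 + 162*(4 - 14)) + 4514*(1/4654) = 46089/(-181 + 75 + 162*(-10)) + 2257/2327 = 46089/(-181 + 75 - 1620) + 2257/2327 = 46089/(-1726) + 2257/2327 = 46089*(-1/1726) + 2257/2327 = -46089/1726 + 2257/2327 = -103353521/4016402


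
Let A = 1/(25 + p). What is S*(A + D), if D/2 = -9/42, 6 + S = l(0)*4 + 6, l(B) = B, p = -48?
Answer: 0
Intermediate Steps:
S = 0 (S = -6 + (0*4 + 6) = -6 + (0 + 6) = -6 + 6 = 0)
A = -1/23 (A = 1/(25 - 48) = 1/(-23) = -1/23 ≈ -0.043478)
D = -3/7 (D = 2*(-9/42) = 2*(-9*1/42) = 2*(-3/14) = -3/7 ≈ -0.42857)
S*(A + D) = 0*(-1/23 - 3/7) = 0*(-76/161) = 0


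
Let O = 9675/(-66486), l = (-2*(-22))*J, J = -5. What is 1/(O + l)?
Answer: -22162/4878865 ≈ -0.0045424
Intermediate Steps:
l = -220 (l = -2*(-22)*(-5) = 44*(-5) = -220)
O = -3225/22162 (O = 9675*(-1/66486) = -3225/22162 ≈ -0.14552)
1/(O + l) = 1/(-3225/22162 - 220) = 1/(-4878865/22162) = -22162/4878865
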